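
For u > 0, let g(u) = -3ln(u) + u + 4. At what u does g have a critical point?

3

g'(u) = -3/u + 1 = 0 gives u = 3.
g''(u) = 3/u², which is positive for u > 0, so this is a local minimum.
g(3) = -3·ln(3) + 3 + 4 ≈ 3.7042.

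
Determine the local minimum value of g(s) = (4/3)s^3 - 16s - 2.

-70/3

Critical points: g'(s) = 4s^2 - 16 vanishes at s = -2, 2.
Second-derivative test with g''(s) = 8s: g''(-2) = -16 < 0 ⇒ local maximum; g''(2) = 16 > 0 ⇒ local minimum.
Thus g has its local minimum at s = 2, with value -70/3.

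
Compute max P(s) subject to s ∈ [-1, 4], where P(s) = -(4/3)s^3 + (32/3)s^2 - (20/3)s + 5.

P'(s) = -4s^2 + (64/3)s - 20/3, whose only zero in [-1, 4] is s = 1/3.
Evaluating at the critical points and endpoints: P(-1) = 71/3; P(1/3) = 317/81; P(4) = 191/3.
So the maximum is P(4) = 191/3.

191/3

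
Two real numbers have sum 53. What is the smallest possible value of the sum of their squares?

With a + b = 53, a^2 + b^2 = a^2 + (53 − a)^2.
The derivative 2a − 2(53 − a) = 4a − 106 vanishes at a = 53/2; second derivative 4 > 0, a minimum.
The minimum is 2·(53/2)^2 = 2809/2.

2809/2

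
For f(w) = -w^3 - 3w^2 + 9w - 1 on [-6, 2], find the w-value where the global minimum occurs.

-3

f'(w) = -3w^2 - 6w + 9, which vanishes at w = -3 and w = 1.
Evaluating at the critical points and endpoints: f(-6) = 53,  f(-3) = -28,  f(1) = 4,  f(2) = -3.
The minimum over the interval is -28, attained at w = -3.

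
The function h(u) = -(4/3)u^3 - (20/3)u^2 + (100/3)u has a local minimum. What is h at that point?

h'(u) = -4u^2 - (40/3)u + 100/3. Setting h'(u) = 0 gives u ∈ {-5, 5/3}.
Since h''(u) = -8u - 40/3, we get h''(-5) = 80/3 > 0 ⇒ local minimum; h''(5/3) = -80/3 < 0 ⇒ local maximum.
Thus h has its local minimum at u = -5, with value -500/3.

-500/3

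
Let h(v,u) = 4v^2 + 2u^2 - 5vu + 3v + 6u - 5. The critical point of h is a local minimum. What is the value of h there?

-41

∂h/∂v = 8v - 5u + 3 = 0 and ∂h/∂u = -5v + 4u + 6 = 0, so (v, u) = (-6, -9).
The Hessian has h_{vv} = 8, h_{uu} = 4, h_{vu} = -5, giving D = 7 > 0 with h_{vv} > 0, so the point is a local minimum.
h(-6, -9) = -41.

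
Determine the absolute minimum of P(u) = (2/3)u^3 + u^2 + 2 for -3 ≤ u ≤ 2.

-7

P'(u) = 2u^2 + 2u, which vanishes at u = -1 and u = 0.
Evaluating at the critical points and endpoints: P(-3) = -7; P(-1) = 7/3; P(0) = 2; P(2) = 34/3.
So the minimum is P(-3) = -7.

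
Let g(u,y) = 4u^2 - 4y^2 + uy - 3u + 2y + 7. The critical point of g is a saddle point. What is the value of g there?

∂g/∂u = 8u + y - 3 = 0 and ∂g/∂y = u - 8y + 2 = 0, so (u, y) = (22/65, 19/65).
The Hessian has g_{uu} = 8, g_{yy} = -8, g_{uy} = 1, giving D = -65 < 0, so the point is a saddle point.
g(22/65, 19/65) = 441/65.

441/65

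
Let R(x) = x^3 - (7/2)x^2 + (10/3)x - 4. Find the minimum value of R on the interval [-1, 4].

R'(x) = 3x^2 - 7x + 10/3, which vanishes at x = 2/3 and x = 5/3.
Evaluating at the critical points and endpoints: R(-1) = -71/6,  R(2/3) = -82/27,  R(5/3) = -191/54,  R(4) = 52/3.
So the minimum is R(-1) = -71/6.

-71/6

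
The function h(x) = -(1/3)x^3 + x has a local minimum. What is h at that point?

-2/3

h'(x) = -x^2 + 1. Setting h'(x) = 0 gives x ∈ {-1, 1}.
Since h''(x) = -2x, we get h''(-1) = 2 > 0 ⇒ local minimum; h''(1) = -2 < 0 ⇒ local maximum.
Thus h has its local minimum at x = -1, with value -2/3.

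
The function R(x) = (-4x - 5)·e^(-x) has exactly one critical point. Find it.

By the product rule, R'(x) = (4x + 1)·e^(-x). Since e^(-x) > 0, the only critical point is x = -1/4.
R''(-1/4) has the same sign as 4 > 0, so this is a local minimum.
R(-1/4) = (-4)·e^(1/4) ≈ -5.1361.

-1/4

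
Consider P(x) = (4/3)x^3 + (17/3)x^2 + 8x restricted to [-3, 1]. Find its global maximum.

15

The derivative is 4x^2 + (34/3)x + 8, which vanishes at x = -3/2 and x = -4/3.
Candidates: P(-3) = -9; P(-3/2) = -15/4; P(-4/3) = -304/81; P(1) = 15.
The maximum over the interval is 15, attained at x = 1.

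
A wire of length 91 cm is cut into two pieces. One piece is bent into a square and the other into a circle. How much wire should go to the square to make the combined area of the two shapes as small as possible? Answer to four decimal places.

Let x be the length used for the square. Square side x/4; circle radius (91−x)/(2π).
A(x) = (x/4)² + π·((91−x)/(2π))² = x²/16 + (91−x)²/(4π) for 0 ≤ x ≤ 91. A'(x) = x/8 − (91−x)/(2π) = 0 gives x = 4·91/(π+4) ≈ 50.9690.
A'' = 1/8 + 1/(2π) > 0, so this gives the minimum combined area; x ≈ 50.9690 cm to the square.

50.9690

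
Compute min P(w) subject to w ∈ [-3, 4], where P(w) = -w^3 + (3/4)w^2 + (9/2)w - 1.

The derivative is -3w^2 + (3/2)w + 9/2, which vanishes at w = -1 and w = 3/2.
Evaluating at the critical points and endpoints: P(-3) = 77/4, P(-1) = -15/4, P(3/2) = 65/16, P(4) = -35.
Hence the absolute minimum is -35 at w = 4.

-35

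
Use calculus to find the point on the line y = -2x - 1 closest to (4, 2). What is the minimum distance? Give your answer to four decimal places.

Minimize D(x)^2 = (x - 4)^2 + (-2x - 3)^2.
d/dx[D^2] = 2(x - 4) + 2·(-2)·(-2x - 3) = 0 ⇒ x = -2/5.
Then y = -1/5 and the distance is √(121/5) ≈ 4.9193.

4.9193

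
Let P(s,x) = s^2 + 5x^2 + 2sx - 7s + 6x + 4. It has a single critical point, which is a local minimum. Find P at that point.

-301/16

∂P/∂s = 2s + 2x - 7 = 0 and ∂P/∂x = 2s + 10x + 6 = 0, so (s, x) = (41/8, -13/8).
The Hessian has P_{ss} = 2, P_{xx} = 10, P_{sx} = 2, giving D = 16 > 0 with P_{ss} > 0, so the point is a local minimum.
P(41/8, -13/8) = -301/16.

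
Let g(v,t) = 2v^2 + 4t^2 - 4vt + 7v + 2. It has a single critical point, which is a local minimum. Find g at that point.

∂g/∂v = 4v - 4t + 7 = 0 and ∂g/∂t = -4v + 8t = 0, so (v, t) = (-7/2, -7/4).
The Hessian has g_{vv} = 4, g_{tt} = 8, g_{vt} = -4, giving D = 16 > 0 with g_{vv} > 0, so the point is a local minimum.
g(-7/2, -7/4) = -41/4.

-41/4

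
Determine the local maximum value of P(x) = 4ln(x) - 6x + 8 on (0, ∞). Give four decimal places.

P'(x) = 4/x − 6 = 0 gives x = 2/3.
P''(x) = -4/x², which is negative for x > 0, so this is a local maximum.
P(2/3) = 4·ln(2/3) - 4 + 8 ≈ 2.3781.

2.3781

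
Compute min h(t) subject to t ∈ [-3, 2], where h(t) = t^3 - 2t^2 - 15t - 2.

-32

The derivative is 3t^2 - 4t - 15, whose only zero in [-3, 2] is t = -5/3.
Evaluating at the critical points and endpoints: h(-3) = -2,  h(-5/3) = 346/27,  h(2) = -32.
The minimum over the interval is -32, attained at t = 2.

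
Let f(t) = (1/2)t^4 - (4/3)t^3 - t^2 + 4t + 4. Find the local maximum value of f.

Critical points: f'(t) = 2t^3 - 4t^2 - 2t + 4 vanishes at t = -1, 1, 2.
Second-derivative test with f''(t) = 6t^2 - 8t - 2: f''(-1) = 12 > 0 ⇒ local minimum; f''(1) = -4 < 0 ⇒ local maximum; f''(2) = 6 > 0 ⇒ local minimum.
So the local maximum value is f(1) = 37/6.

37/6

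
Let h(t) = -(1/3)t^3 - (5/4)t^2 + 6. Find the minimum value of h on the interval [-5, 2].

-5/3

Differentiating, h'(t) = -t^2 - (5/2)t; which vanishes at t = -5/2 and t = 0.
Compare values at every candidate in [-5, 2]: h(-5) = 197/12, h(-5/2) = 163/48, h(0) = 6, h(2) = -5/3.
Hence the absolute minimum is -5/3 at t = 2.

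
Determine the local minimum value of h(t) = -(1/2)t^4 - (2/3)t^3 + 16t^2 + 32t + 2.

-83/6

h'(t) = -2t^3 - 2t^2 + 32t + 32. Setting h'(t) = 0 gives t ∈ {-4, -1, 4}.
Since h''(t) = -6t^2 - 4t + 32, we get h''(-4) = -48 < 0 ⇒ local maximum; h''(-1) = 30 > 0 ⇒ local minimum; h''(4) = -80 < 0 ⇒ local maximum.
Thus h has its local minimum at t = -1, with value -83/6.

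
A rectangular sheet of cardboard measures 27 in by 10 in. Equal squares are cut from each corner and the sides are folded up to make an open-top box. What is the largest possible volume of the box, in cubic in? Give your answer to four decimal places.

With cut size x, the volume is V(x) = x(27 − 2x)(10 − 2x) for 0 < x < 5.
V'(x) = 12x^2 − 148x + 270. Setting V'(x) = 0 gives x ≈ 2.2261 (the root in (0, 5)).
V''(x) = 24x − 148 is negative there, so this is the maximum; V ≈ 278.4644.

278.4644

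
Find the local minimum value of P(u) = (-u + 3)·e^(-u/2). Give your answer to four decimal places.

By the product rule, P'(u) = ((1/2)u - 5/2)·e^(-u/2). Since e^(-u/2) > 0, the only critical point is u = 5.
P''(5) has the same sign as 1/2 > 0, so this is a local minimum.
P(5) = (-2)·e^(-5/2) ≈ -0.1642.

-0.1642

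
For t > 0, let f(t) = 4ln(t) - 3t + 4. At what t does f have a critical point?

f'(t) = 4/t − 3 = 0 gives t = 4/3.
f''(t) = -4/t², which is negative for t > 0, so this is a local maximum.
f(4/3) = 4·ln(4/3) - 4 + 4 ≈ 1.1507.

4/3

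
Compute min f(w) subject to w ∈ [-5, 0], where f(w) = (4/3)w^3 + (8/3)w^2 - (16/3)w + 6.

f'(w) = 4w^2 + (16/3)w - 16/3, whose only zero in [-5, 0] is w = -2.
Candidates: f(-5) = -202/3,  f(-2) = 50/3,  f(0) = 6.
The minimum over the interval is -202/3, attained at w = -5.

-202/3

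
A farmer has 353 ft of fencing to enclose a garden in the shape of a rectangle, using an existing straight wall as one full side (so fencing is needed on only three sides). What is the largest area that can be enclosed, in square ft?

Let the sides perpendicular to the wall have length x and the parallel side y, so 2x + y = 353 and the area is A = xy = x(353 − 2x).
A'(x) = 353 − 4x = 0 gives x = 353/4, and A''(x) = −4 < 0 confirms a maximum.
Then y = 353 − 2·353/4 = 353/2 and A = 124609/8.

124609/8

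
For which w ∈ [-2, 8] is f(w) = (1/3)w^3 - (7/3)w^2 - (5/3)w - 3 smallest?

Differentiating, f'(w) = w^2 - (14/3)w - 5/3; which vanishes at w = -1/3 and w = 5.
Evaluating at the critical points and endpoints: f(-2) = -35/3,  f(-1/3) = -220/81,  f(5) = -28,  f(8) = 5.
So the minimum is f(5) = -28.

5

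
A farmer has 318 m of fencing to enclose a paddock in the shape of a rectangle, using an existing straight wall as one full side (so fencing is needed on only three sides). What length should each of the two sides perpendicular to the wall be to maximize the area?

159/2

Let the sides perpendicular to the wall have length x and the parallel side y, so 2x + y = 318 and the area is A = xy = x(318 − 2x).
A'(x) = 318 − 4x = 0 gives x = 159/2, and A''(x) = −4 < 0 confirms a maximum.
Then y = 318 − 2·159/2 = 159 and A = 25281/2.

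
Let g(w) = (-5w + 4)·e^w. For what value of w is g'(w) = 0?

-1/5

g'(w) = (-5)·e^w + (-5w + 4)·1·e^w = (-5w - 1)·e^w. Since e^w > 0, the only critical point is w = -1/5.
g''(-1/5) has the same sign as -5 < 0, so this is a local maximum.
g(-1/5) = (5)·e^(-1/5) ≈ 4.0937.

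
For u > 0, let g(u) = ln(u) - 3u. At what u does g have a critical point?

1/3

g'(u) = 1/u − 3 = 0 gives u = 1/3.
g''(u) = -1/u², which is negative for u > 0, so this is a local maximum.
g(1/3) = 1·ln(1/3) - 1 ≈ -2.0986.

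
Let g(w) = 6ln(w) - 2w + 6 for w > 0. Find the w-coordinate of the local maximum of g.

3

g'(w) = 6/w − 2 = 0 gives w = 3.
g''(w) = -6/w², which is negative for w > 0, so this is a local maximum.
g(3) = 6·ln(3) - 6 + 6 ≈ 6.5917.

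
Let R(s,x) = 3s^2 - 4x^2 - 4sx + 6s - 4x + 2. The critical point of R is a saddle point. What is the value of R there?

-1

∂R/∂s = 6s - 4x + 6 = 0 and ∂R/∂x = -4s - 8x - 4 = 0, so (s, x) = (-1, 0).
The Hessian has R_{ss} = 6, R_{xx} = -8, R_{sx} = -4, giving D = -64 < 0, so the point is a saddle point.
R(-1, 0) = -1.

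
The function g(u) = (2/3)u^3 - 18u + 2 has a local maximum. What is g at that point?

Critical points: g'(u) = 2u^2 - 18 vanishes at u = -3, 3.
Second-derivative test with g''(u) = 4u: g''(-3) = -12 < 0 ⇒ local maximum; g''(3) = 12 > 0 ⇒ local minimum.
So the local maximum value is g(-3) = 38.

38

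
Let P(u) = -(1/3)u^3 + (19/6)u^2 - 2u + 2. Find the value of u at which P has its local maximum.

P'(u) = -u^2 + (19/3)u - 2. Setting P'(u) = 0 gives u ∈ {1/3, 6}.
Second-derivative test with P''(u) = -2u + 19/3: P''(1/3) = 17/3 > 0 ⇒ local minimum; P''(6) = -17/3 < 0 ⇒ local maximum.
The local maximum is P(6) = 32.

6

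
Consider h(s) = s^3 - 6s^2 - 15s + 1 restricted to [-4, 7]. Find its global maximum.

9

The derivative is 3s^2 - 12s - 15, which vanishes at s = -1 and s = 5.
Evaluating at the critical points and endpoints: h(-4) = -99, h(-1) = 9, h(5) = -99, h(7) = -55.
So the maximum is h(-1) = 9.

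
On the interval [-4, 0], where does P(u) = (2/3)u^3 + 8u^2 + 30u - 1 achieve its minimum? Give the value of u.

-3

P'(u) = 2u^2 + 16u + 30, whose only zero in [-4, 0] is u = -3.
Compare values at every candidate in [-4, 0]: P(-4) = -107/3,  P(-3) = -37,  P(0) = -1.
So the minimum is P(-3) = -37.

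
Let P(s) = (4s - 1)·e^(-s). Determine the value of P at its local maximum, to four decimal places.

By the product rule, P'(s) = (-4s + 5)·e^(-s). Since e^(-s) > 0, the only critical point is s = 5/4.
P''(5/4) has the same sign as -4 < 0, so this is a local maximum.
P(5/4) = (4)·e^(-5/4) ≈ 1.1460.

1.1460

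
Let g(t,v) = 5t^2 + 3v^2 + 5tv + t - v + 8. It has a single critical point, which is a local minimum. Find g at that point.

∂g/∂t = 10t + 5v + 1 = 0 and ∂g/∂v = 5t + 6v - 1 = 0, so (t, v) = (-11/35, 3/7).
The Hessian has g_{tt} = 10, g_{vv} = 6, g_{tv} = 5, giving D = 35 > 0 with g_{tt} > 0, so the point is a local minimum.
g(-11/35, 3/7) = 267/35.

267/35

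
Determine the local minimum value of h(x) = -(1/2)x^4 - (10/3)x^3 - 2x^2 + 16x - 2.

Critical points: h'(x) = -2x^3 - 10x^2 - 4x + 16 vanishes at x = -4, -2, 1.
h''(x) = -6x^2 - 20x - 4. h''(-4) = -20 < 0 ⇒ local maximum; h''(-2) = 12 > 0 ⇒ local minimum; h''(1) = -30 < 0 ⇒ local maximum.
So the local minimum value is h(-2) = -70/3.

-70/3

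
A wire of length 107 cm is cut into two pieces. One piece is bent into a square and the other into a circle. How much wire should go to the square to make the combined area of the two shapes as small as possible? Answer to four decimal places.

Let x be the length used for the square. Square side x/4; circle radius (107−x)/(2π).
A(x) = (x/4)² + π·((107−x)/(2π))² = x²/16 + (107−x)²/(4π) for 0 ≤ x ≤ 107. A'(x) = x/8 − (107−x)/(2π) = 0 gives x = 4·107/(π+4) ≈ 59.9306.
A'' = 1/8 + 1/(2π) > 0, so this gives the minimum combined area; x ≈ 59.9306 cm to the square.

59.9306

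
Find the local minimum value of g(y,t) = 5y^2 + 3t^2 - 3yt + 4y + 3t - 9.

-196/17

∂g/∂y = 10y - 3t + 4 = 0 and ∂g/∂t = -3y + 6t + 3 = 0, so (y, t) = (-11/17, -14/17).
The Hessian has g_{yy} = 10, g_{tt} = 6, g_{yt} = -3, giving D = 51 > 0 with g_{yy} > 0, so the point is a local minimum.
g(-11/17, -14/17) = -196/17.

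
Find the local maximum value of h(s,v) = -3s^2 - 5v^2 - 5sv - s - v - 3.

∂h/∂s = -6s - 5v - 1 = 0 and ∂h/∂v = -5s - 10v - 1 = 0, so (s, v) = (-1/7, -1/35).
The Hessian has h_{ss} = -6, h_{vv} = -10, h_{sv} = -5, giving D = 35 > 0 with h_{ss} < 0, so the point is a local maximum.
h(-1/7, -1/35) = -102/35.

-102/35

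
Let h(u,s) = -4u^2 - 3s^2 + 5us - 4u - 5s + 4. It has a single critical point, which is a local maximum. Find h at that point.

340/23

∂h/∂u = -8u + 5s - 4 = 0 and ∂h/∂s = 5u - 6s - 5 = 0, so (u, s) = (-49/23, -60/23).
The Hessian has h_{uu} = -8, h_{ss} = -6, h_{us} = 5, giving D = 23 > 0 with h_{uu} < 0, so the point is a local maximum.
h(-49/23, -60/23) = 340/23.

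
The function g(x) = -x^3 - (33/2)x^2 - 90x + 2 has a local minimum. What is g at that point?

Critical points: g'(x) = -3x^2 - 33x - 90 vanishes at x = -6, -5.
g''(x) = -6x - 33. g''(-6) = 3 > 0 ⇒ local minimum; g''(-5) = -3 < 0 ⇒ local maximum.
Thus g has its local minimum at x = -6, with value 164.

164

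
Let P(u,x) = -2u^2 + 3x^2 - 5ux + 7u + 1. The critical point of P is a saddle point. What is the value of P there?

∂P/∂u = -4u - 5x + 7 = 0 and ∂P/∂x = -5u + 6x = 0, so (u, x) = (6/7, 5/7).
The Hessian has P_{uu} = -4, P_{xx} = 6, P_{ux} = -5, giving D = -49 < 0, so the point is a saddle point.
P(6/7, 5/7) = 4.

4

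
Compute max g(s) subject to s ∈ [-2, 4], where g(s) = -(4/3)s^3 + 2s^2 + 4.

Differentiating, g'(s) = -4s^2 + 4s; which vanishes at s = 0 and s = 1.
Compare values at every candidate in [-2, 4]: g(-2) = 68/3,  g(0) = 4,  g(1) = 14/3,  g(4) = -148/3.
Hence the absolute maximum is 68/3 at s = -2.

68/3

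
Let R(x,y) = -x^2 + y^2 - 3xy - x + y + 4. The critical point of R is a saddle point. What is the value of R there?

∂R/∂x = -2x - 3y - 1 = 0 and ∂R/∂y = -3x + 2y + 1 = 0, so (x, y) = (1/13, -5/13).
The Hessian has R_{xx} = -2, R_{yy} = 2, R_{xy} = -3, giving D = -13 < 0, so the point is a saddle point.
R(1/13, -5/13) = 49/13.

49/13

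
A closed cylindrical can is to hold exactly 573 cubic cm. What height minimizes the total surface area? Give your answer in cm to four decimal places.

With radius r and height h, πr²h = 573 so h = 573/(πr²), and S(r) = 2πr² + 2πrh = 2πr² + 2·573/r.
S'(r) = 4πr − 2·573/r² = 0 ⇒ r³ = 573/(2π), so r ≈ 4.5012 and h = 2r ≈ 9.0023.
S''(r) = 4π + 4·573/r³ > 0, so this is the minimum; S ≈ 381.9011.

9.0023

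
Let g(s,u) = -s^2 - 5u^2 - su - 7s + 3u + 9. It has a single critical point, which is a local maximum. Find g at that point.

∂g/∂s = -2s - u - 7 = 0 and ∂g/∂u = -s - 10u + 3 = 0, so (s, u) = (-73/19, 13/19).
The Hessian has g_{ss} = -2, g_{uu} = -10, g_{su} = -1, giving D = 19 > 0 with g_{ss} < 0, so the point is a local maximum.
g(-73/19, 13/19) = 446/19.

446/19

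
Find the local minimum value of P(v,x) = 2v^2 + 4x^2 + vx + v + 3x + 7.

∂P/∂v = 4v + x + 1 = 0 and ∂P/∂x = v + 8x + 3 = 0, so (v, x) = (-5/31, -11/31).
The Hessian has P_{vv} = 4, P_{xx} = 8, P_{vx} = 1, giving D = 31 > 0 with P_{vv} > 0, so the point is a local minimum.
P(-5/31, -11/31) = 198/31.

198/31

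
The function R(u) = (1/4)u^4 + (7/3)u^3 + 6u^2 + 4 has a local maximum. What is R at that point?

Critical points: R'(u) = u^3 + 7u^2 + 12u vanishes at u = -4, -3, 0.
R''(u) = 3u^2 + 14u + 12. R''(-4) = 4 > 0 ⇒ local minimum; R''(-3) = -3 < 0 ⇒ local maximum; R''(0) = 12 > 0 ⇒ local minimum.
So the local maximum value is R(-3) = 61/4.

61/4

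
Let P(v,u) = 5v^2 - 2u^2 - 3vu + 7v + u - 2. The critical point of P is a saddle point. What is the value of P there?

∂P/∂v = 10v - 3u + 7 = 0 and ∂P/∂u = -3v - 4u + 1 = 0, so (v, u) = (-25/49, 31/49).
The Hessian has P_{vv} = 10, P_{uu} = -4, P_{vu} = -3, giving D = -49 < 0, so the point is a saddle point.
P(-25/49, 31/49) = -170/49.

-170/49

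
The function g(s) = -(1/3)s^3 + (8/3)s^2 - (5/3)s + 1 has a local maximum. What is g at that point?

g'(s) = -s^2 + (16/3)s - 5/3. Setting g'(s) = 0 gives s ∈ {1/3, 5}.
Since g''(s) = -2s + 16/3, we get g''(1/3) = 14/3 > 0 ⇒ local minimum; g''(5) = -14/3 < 0 ⇒ local maximum.
So the local maximum value is g(5) = 53/3.

53/3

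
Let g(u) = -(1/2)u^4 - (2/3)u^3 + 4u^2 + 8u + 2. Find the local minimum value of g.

Critical points: g'(u) = -2u^3 - 2u^2 + 8u + 8 vanishes at u = -2, -1, 2.
Since g''(u) = -6u^2 - 4u + 8, we get g''(-2) = -8 < 0 ⇒ local maximum; g''(-1) = 6 > 0 ⇒ local minimum; g''(2) = -24 < 0 ⇒ local maximum.
So the local minimum value is g(-1) = -11/6.

-11/6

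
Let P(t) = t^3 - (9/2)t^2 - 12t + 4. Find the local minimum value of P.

-52

P'(t) = 3t^2 - 9t - 12 = 0 at t = -1, 4.
Second-derivative test with P''(t) = 6t - 9: P''(-1) = -15 < 0 ⇒ local maximum; P''(4) = 15 > 0 ⇒ local minimum.
So the local minimum value is P(4) = -52.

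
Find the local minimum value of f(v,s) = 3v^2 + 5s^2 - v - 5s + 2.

2/3

∂f/∂v = 6v - 1 = 0 and ∂f/∂s = 10s - 5 = 0, so (v, s) = (1/6, 1/2).
The Hessian has f_{vv} = 6, f_{ss} = 10, f_{vs} = 0, giving D = 60 > 0 with f_{vv} > 0, so the point is a local minimum.
f(1/6, 1/2) = 2/3.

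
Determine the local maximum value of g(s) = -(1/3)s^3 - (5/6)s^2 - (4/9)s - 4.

-637/162

Critical points: g'(s) = -s^2 - (5/3)s - 4/9 vanishes at s = -4/3, -1/3.
Since g''(s) = -2s - 5/3, we get g''(-4/3) = 1 > 0 ⇒ local minimum; g''(-1/3) = -1 < 0 ⇒ local maximum.
Thus g has its local maximum at s = -1/3, with value -637/162.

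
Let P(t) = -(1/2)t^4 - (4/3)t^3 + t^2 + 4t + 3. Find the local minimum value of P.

Critical points: P'(t) = -2t^3 - 4t^2 + 2t + 4 vanishes at t = -2, -1, 1.
Second-derivative test with P''(t) = -6t^2 - 8t + 2: P''(-2) = -6 < 0 ⇒ local maximum; P''(-1) = 4 > 0 ⇒ local minimum; P''(1) = -12 < 0 ⇒ local maximum.
Thus P has its local minimum at t = -1, with value 5/6.

5/6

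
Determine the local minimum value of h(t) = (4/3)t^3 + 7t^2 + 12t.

h'(t) = 4t^2 + 14t + 12. Setting h'(t) = 0 gives t ∈ {-2, -3/2}.
Since h''(t) = 8t + 14, we get h''(-2) = -2 < 0 ⇒ local maximum; h''(-3/2) = 2 > 0 ⇒ local minimum.
So the local minimum value is h(-3/2) = -27/4.

-27/4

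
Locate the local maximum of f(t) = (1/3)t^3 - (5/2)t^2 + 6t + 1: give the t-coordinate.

2

Critical points: f'(t) = t^2 - 5t + 6 vanishes at t = 2, 3.
f''(t) = 2t - 5. f''(2) = -1 < 0 ⇒ local maximum; f''(3) = 1 > 0 ⇒ local minimum.
The local maximum is f(2) = 17/3.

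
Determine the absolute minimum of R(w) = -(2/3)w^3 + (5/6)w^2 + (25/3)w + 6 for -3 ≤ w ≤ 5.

Differentiating, R'(w) = -2w^2 + (5/3)w + 25/3; which vanishes at w = -5/3 and w = 5/2.
Evaluating at the critical points and endpoints: R(-3) = 13/2; R(-5/3) = -403/162; R(5/2) = 173/8; R(5) = -89/6.
So the minimum is R(5) = -89/6.

-89/6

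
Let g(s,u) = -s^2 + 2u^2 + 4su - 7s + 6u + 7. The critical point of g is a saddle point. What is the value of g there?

199/12

∂g/∂s = -2s + 4u - 7 = 0 and ∂g/∂u = 4s + 4u + 6 = 0, so (s, u) = (-13/6, 2/3).
The Hessian has g_{ss} = -2, g_{uu} = 4, g_{su} = 4, giving D = -24 < 0, so the point is a saddle point.
g(-13/6, 2/3) = 199/12.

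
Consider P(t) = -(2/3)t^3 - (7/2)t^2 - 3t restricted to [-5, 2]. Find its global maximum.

P'(t) = -2t^2 - 7t - 3, which vanishes at t = -3 and t = -1/2.
Candidates: P(-5) = 65/6; P(-3) = -9/2; P(-1/2) = 17/24; P(2) = -76/3.
The maximum over the interval is 65/6, attained at t = -5.

65/6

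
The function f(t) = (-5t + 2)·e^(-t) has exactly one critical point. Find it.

f'(t) = (-5)·e^(-t) + (-5t + 2)·(-1)·e^(-t) = (5t - 7)·e^(-t). Since e^(-t) > 0, the only critical point is t = 7/5.
f''(7/5) has the same sign as 5 > 0, so this is a local minimum.
f(7/5) = (-5)·e^(-7/5) ≈ -1.2330.

7/5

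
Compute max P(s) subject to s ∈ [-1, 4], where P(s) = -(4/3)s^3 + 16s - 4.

52/3

The derivative is -4s^2 + 16, whose only zero in [-1, 4] is s = 2.
Compare values at every candidate in [-1, 4]: P(-1) = -56/3, P(2) = 52/3, P(4) = -76/3.
The maximum over the interval is 52/3, attained at s = 2.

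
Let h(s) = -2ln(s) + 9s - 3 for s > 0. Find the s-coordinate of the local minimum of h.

h'(s) = -2/s + 9 = 0 gives s = 2/9.
h''(s) = 2/s², which is positive for s > 0, so this is a local minimum.
h(2/9) = -2·ln(2/9) + 2 - 3 ≈ 2.0082.

2/9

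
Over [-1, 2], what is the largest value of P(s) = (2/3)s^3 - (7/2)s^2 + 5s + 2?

The derivative is 2s^2 - 7s + 5, whose only zero in [-1, 2] is s = 1.
Compare values at every candidate in [-1, 2]: P(-1) = -43/6, P(1) = 25/6, P(2) = 10/3.
The maximum over the interval is 25/6, attained at s = 1.

25/6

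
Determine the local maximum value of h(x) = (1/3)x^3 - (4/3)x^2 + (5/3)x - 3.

-7/3

Critical points: h'(x) = x^2 - (8/3)x + 5/3 vanishes at x = 1, 5/3.
Second-derivative test with h''(x) = 2x - 8/3: h''(1) = -2/3 < 0 ⇒ local maximum; h''(5/3) = 2/3 > 0 ⇒ local minimum.
So the local maximum value is h(1) = -7/3.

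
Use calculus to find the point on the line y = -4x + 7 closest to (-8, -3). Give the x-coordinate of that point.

32/17

Minimize D(x)^2 = (x + 8)^2 + (-4x + 10)^2.
d/dx[D^2] = 2(x + 8) + 2·(-4)·(-4x + 10) = 0 ⇒ x = 32/17.
Then y = -9/17 and the distance is √(1764/17) ≈ 10.1865.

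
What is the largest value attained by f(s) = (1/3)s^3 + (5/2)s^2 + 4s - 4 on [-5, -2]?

The derivative is s^2 + 5s + 4, whose only zero in [-5, -2] is s = -4.
Candidates: f(-5) = -19/6; f(-4) = -4/3; f(-2) = -14/3.
So the maximum is f(-4) = -4/3.

-4/3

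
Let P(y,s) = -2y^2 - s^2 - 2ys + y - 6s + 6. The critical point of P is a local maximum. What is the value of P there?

109/4

∂P/∂y = -4y - 2s + 1 = 0 and ∂P/∂s = -2y - 2s - 6 = 0, so (y, s) = (7/2, -13/2).
The Hessian has P_{yy} = -4, P_{ss} = -2, P_{ys} = -2, giving D = 4 > 0 with P_{yy} < 0, so the point is a local maximum.
P(7/2, -13/2) = 109/4.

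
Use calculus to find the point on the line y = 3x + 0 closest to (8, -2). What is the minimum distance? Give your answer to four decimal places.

8.2219

Minimize D(x)^2 = (x - 8)^2 + (3x + 2)^2.
d/dx[D^2] = 2(x - 8) + 2·3·(3x + 2) = 0 ⇒ x = 1/5.
Then y = 3/5 and the distance is √(338/5) ≈ 8.2219.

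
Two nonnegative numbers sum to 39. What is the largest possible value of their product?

With x + y = 39, the product is P(x) = x(39 − x).
P'(x) = 39 − 2x = 0 gives x = 39/2; P'' = −2 < 0, so this is the maximum.
P = 39/2·39/2 = 1521/4.

1521/4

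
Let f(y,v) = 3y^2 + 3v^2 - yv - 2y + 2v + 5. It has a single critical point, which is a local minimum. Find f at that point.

31/7

∂f/∂y = 6y - v - 2 = 0 and ∂f/∂v = -y + 6v + 2 = 0, so (y, v) = (2/7, -2/7).
The Hessian has f_{yy} = 6, f_{vv} = 6, f_{yv} = -1, giving D = 35 > 0 with f_{yy} > 0, so the point is a local minimum.
f(2/7, -2/7) = 31/7.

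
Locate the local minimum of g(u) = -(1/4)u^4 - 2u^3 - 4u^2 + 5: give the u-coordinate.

-2

g'(u) = -u^3 - 6u^2 - 8u. Setting g'(u) = 0 gives u ∈ {-4, -2, 0}.
Since g''(u) = -3u^2 - 12u - 8, we get g''(-4) = -8 < 0 ⇒ local maximum; g''(-2) = 4 > 0 ⇒ local minimum; g''(0) = -8 < 0 ⇒ local maximum.
Thus g has its local minimum at u = -2, with value 1.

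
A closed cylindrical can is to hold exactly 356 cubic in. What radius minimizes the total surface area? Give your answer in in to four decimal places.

3.8408

With radius r and height h, πr²h = 356 so h = 356/(πr²), and S(r) = 2πr² + 2πrh = 2πr² + 2·356/r.
S'(r) = 4πr − 2·356/r² = 0 ⇒ r³ = 356/(2π), so r ≈ 3.8408 and h = 2r ≈ 7.6816.
S''(r) = 4π + 4·356/r³ > 0, so this is the minimum; S ≈ 278.0660.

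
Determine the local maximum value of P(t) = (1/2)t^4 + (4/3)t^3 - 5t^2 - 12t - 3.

P'(t) = 2t^3 + 4t^2 - 10t - 12 = 0 at t = -3, -1, 2.
P''(t) = 6t^2 + 8t - 10. P''(-3) = 20 > 0 ⇒ local minimum; P''(-1) = -12 < 0 ⇒ local maximum; P''(2) = 30 > 0 ⇒ local minimum.
So the local maximum value is P(-1) = 19/6.

19/6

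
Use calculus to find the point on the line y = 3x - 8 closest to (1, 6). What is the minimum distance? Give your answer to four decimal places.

3.4785

Minimize D(x)^2 = (x - 1)^2 + (3x - 14)^2.
d/dx[D^2] = 2(x - 1) + 2·3·(3x - 14) = 0 ⇒ x = 43/10.
Then y = 49/10 and the distance is √(121/10) ≈ 3.4785.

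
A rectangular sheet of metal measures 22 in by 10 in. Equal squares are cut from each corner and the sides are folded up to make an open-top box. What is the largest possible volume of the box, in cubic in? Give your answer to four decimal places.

216.9140

With cut size x, the volume is V(x) = x(22 − 2x)(10 − 2x) for 0 < x < 5.
V'(x) = 12x^2 − 128x + 220. Setting V'(x) = 0 gives x ≈ 2.1535 (the root in (0, 5)).
V''(x) = 24x − 128 is negative there, so this is the maximum; V ≈ 216.9140.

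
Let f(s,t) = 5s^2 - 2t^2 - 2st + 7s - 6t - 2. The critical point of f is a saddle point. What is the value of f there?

∂f/∂s = 10s - 2t + 7 = 0 and ∂f/∂t = -2s - 4t - 6 = 0, so (s, t) = (-10/11, -23/22).
The Hessian has f_{ss} = 10, f_{tt} = -4, f_{st} = -2, giving D = -44 < 0, so the point is a saddle point.
f(-10/11, -23/22) = -45/22.

-45/22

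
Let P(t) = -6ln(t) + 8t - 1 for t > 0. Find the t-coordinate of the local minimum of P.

P'(t) = -6/t + 8 = 0 gives t = 3/4.
P''(t) = 6/t², which is positive for t > 0, so this is a local minimum.
P(3/4) = -6·ln(3/4) + 6 - 1 ≈ 6.7261.

3/4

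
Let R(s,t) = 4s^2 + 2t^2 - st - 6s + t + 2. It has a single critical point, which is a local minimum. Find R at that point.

∂R/∂s = 8s - t - 6 = 0 and ∂R/∂t = -s + 4t + 1 = 0, so (s, t) = (23/31, -2/31).
The Hessian has R_{ss} = 8, R_{tt} = 4, R_{st} = -1, giving D = 31 > 0 with R_{ss} > 0, so the point is a local minimum.
R(23/31, -2/31) = -8/31.

-8/31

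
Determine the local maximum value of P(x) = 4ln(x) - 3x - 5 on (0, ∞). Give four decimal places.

P'(x) = 4/x − 3 = 0 gives x = 4/3.
P''(x) = -4/x², which is negative for x > 0, so this is a local maximum.
P(4/3) = 4·ln(4/3) - 4 - 5 ≈ -7.8493.

-7.8493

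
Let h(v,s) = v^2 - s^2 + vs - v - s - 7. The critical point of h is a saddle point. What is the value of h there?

∂h/∂v = 2v + s - 1 = 0 and ∂h/∂s = v - 2s - 1 = 0, so (v, s) = (3/5, -1/5).
The Hessian has h_{vv} = 2, h_{ss} = -2, h_{vs} = 1, giving D = -5 < 0, so the point is a saddle point.
h(3/5, -1/5) = -36/5.

-36/5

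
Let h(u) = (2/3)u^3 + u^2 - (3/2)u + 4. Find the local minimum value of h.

43/12

h'(u) = 2u^2 + 2u - 3/2. Setting h'(u) = 0 gives u ∈ {-3/2, 1/2}.
Since h''(u) = 4u + 2, we get h''(-3/2) = -4 < 0 ⇒ local maximum; h''(1/2) = 4 > 0 ⇒ local minimum.
Thus h has its local minimum at u = 1/2, with value 43/12.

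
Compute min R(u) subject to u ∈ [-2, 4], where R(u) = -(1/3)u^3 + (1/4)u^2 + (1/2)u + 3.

R'(u) = -u^2 + (1/2)u + 1/2, which vanishes at u = -1/2 and u = 1.
Candidates: R(-2) = 17/3,  R(-1/2) = 137/48,  R(1) = 41/12,  R(4) = -37/3.
The minimum over the interval is -37/3, attained at u = 4.

-37/3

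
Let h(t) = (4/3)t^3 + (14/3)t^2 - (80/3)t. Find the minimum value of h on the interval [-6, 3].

h'(t) = 4t^2 + (28/3)t - 80/3, which vanishes at t = -4 and t = 5/3.
Candidates: h(-6) = 40, h(-4) = 96, h(5/3) = -2050/81, h(3) = -2.
So the minimum is h(5/3) = -2050/81.

-2050/81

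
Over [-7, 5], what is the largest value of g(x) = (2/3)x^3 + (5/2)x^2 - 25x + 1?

631/6

g'(x) = 2x^2 + 5x - 25, which vanishes at x = -5 and x = 5/2.
Compare values at every candidate in [-7, 5]: g(-7) = 419/6,  g(-5) = 631/6,  g(5/2) = -851/24,  g(5) = 131/6.
Hence the absolute maximum is 631/6 at x = -5.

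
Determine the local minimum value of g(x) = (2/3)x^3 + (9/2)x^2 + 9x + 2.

-29/8

g'(x) = 2x^2 + 9x + 9 = 0 at x = -3, -3/2.
Second-derivative test with g''(x) = 4x + 9: g''(-3) = -3 < 0 ⇒ local maximum; g''(-3/2) = 3 > 0 ⇒ local minimum.
Thus g has its local minimum at x = -3/2, with value -29/8.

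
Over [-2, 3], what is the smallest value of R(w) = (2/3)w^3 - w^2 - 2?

-34/3

R'(w) = 2w^2 - 2w, which vanishes at w = 0 and w = 1.
Evaluating at the critical points and endpoints: R(-2) = -34/3; R(0) = -2; R(1) = -7/3; R(3) = 7.
Hence the absolute minimum is -34/3 at w = -2.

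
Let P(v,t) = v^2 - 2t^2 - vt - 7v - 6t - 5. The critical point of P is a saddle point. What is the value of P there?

∂P/∂v = 2v - t - 7 = 0 and ∂P/∂t = -v - 4t - 6 = 0, so (v, t) = (22/9, -19/9).
The Hessian has P_{vv} = 2, P_{tt} = -4, P_{vt} = -1, giving D = -9 < 0, so the point is a saddle point.
P(22/9, -19/9) = -65/9.

-65/9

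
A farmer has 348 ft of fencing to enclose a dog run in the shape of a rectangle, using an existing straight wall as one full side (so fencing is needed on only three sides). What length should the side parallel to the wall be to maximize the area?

174

Let the sides perpendicular to the wall have length x and the parallel side y, so 2x + y = 348 and the area is A = xy = x(348 − 2x).
A'(x) = 348 − 4x = 0 gives x = 87, and A''(x) = −4 < 0 confirms a maximum.
Then y = 348 − 2·87 = 174 and A = 15138.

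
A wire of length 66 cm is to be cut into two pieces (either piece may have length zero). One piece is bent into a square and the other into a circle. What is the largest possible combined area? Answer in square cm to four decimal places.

Let x be the length used for the square. Square side x/4; circle radius (66−x)/(2π).
A(x) = (x/4)² + π·((66−x)/(2π))² = x²/16 + (66−x)²/(4π) for 0 ≤ x ≤ 66. A'(x) = x/8 − (66−x)/(2π) = 0 gives x = 4·66/(π+4) ≈ 36.9665.
A'' > 0, so the interior critical point is a minimum; the maximum is at an endpoint. A(0) = 346.6395 and A(66) = 272.2500, so the largest area is 346.6395.

346.6395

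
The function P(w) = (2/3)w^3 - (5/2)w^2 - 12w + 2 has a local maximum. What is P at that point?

97/8

Critical points: P'(w) = 2w^2 - 5w - 12 vanishes at w = -3/2, 4.
Second-derivative test with P''(w) = 4w - 5: P''(-3/2) = -11 < 0 ⇒ local maximum; P''(4) = 11 > 0 ⇒ local minimum.
The local maximum is P(-3/2) = 97/8.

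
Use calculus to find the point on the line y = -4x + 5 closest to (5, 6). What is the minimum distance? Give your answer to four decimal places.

Minimize D(x)^2 = (x - 5)^2 + (-4x - 1)^2.
d/dx[D^2] = 2(x - 5) + 2·(-4)·(-4x - 1) = 0 ⇒ x = 1/17.
Then y = 81/17 and the distance is √(441/17) ≈ 5.0932.

5.0932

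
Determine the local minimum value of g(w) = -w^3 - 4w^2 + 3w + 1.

g'(w) = -3w^2 - 8w + 3 = 0 at w = -3, 1/3.
Second-derivative test with g''(w) = -6w - 8: g''(-3) = 10 > 0 ⇒ local minimum; g''(1/3) = -10 < 0 ⇒ local maximum.
So the local minimum value is g(-3) = -17.

-17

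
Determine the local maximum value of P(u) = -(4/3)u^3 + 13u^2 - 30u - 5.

10/3

P'(u) = -4u^2 + 26u - 30. Setting P'(u) = 0 gives u ∈ {3/2, 5}.
Second-derivative test with P''(u) = -8u + 26: P''(3/2) = 14 > 0 ⇒ local minimum; P''(5) = -14 < 0 ⇒ local maximum.
Thus P has its local maximum at u = 5, with value 10/3.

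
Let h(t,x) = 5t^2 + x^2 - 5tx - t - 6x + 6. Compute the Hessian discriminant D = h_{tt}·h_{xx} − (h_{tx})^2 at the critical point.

∂h/∂t = 10t - 5x - 1 = 0 and ∂h/∂x = -5t + 2x - 6 = 0, so (t, x) = (-32/5, -13).
The Hessian has h_{tt} = 10, h_{xx} = 2, h_{tx} = -5, giving D = -5 < 0, so the point is a saddle point.
D = (10)·(2) − (-5)^2 = -5.

-5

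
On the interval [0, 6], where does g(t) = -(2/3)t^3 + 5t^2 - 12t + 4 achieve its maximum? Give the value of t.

0

g'(t) = -2t^2 + 10t - 12, which vanishes at t = 2 and t = 3.
Evaluating at the critical points and endpoints: g(0) = 4; g(2) = -16/3; g(3) = -5; g(6) = -32.
The maximum over the interval is 4, attained at t = 0.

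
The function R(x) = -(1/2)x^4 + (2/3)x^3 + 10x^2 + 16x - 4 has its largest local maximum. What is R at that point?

Critical points: R'(x) = -2x^3 + 2x^2 + 20x + 16 vanishes at x = -2, -1, 4.
Second-derivative test with R''(x) = -6x^2 + 4x + 20: R''(-2) = -12 < 0 ⇒ local maximum; R''(-1) = 10 > 0 ⇒ local minimum; R''(4) = -60 < 0 ⇒ local maximum.
So the largest local maximum value is R(4) = 404/3.

404/3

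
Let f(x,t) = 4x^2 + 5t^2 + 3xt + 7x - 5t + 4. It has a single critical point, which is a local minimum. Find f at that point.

∂f/∂x = 8x + 3t + 7 = 0 and ∂f/∂t = 3x + 10t - 5 = 0, so (x, t) = (-85/71, 61/71).
The Hessian has f_{xx} = 8, f_{tt} = 10, f_{xt} = 3, giving D = 71 > 0 with f_{xx} > 0, so the point is a local minimum.
f(-85/71, 61/71) = -166/71.

-166/71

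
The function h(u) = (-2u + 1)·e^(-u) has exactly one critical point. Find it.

Differentiating with the product rule gives h'(u) = (2u - 3)·e^(-u). Since e^(-u) > 0, the only critical point is u = 3/2.
h''(3/2) has the same sign as 2 > 0, so this is a local minimum.
h(3/2) = (-2)·e^(-3/2) ≈ -0.4463.

3/2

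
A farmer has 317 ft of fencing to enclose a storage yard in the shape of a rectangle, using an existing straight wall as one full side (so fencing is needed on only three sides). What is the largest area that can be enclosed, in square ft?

100489/8

Let the sides perpendicular to the wall have length x and the parallel side y, so 2x + y = 317 and the area is A = xy = x(317 − 2x).
A'(x) = 317 − 4x = 0 gives x = 317/4, and A''(x) = −4 < 0 confirms a maximum.
Then y = 317 − 2·317/4 = 317/2 and A = 100489/8.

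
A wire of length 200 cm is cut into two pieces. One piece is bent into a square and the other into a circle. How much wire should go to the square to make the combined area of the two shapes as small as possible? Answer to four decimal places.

112.0198

Let x be the length used for the square. Square side x/4; circle radius (200−x)/(2π).
A(x) = (x/4)² + π·((200−x)/(2π))² = x²/16 + (200−x)²/(4π) for 0 ≤ x ≤ 200. A'(x) = x/8 − (200−x)/(2π) = 0 gives x = 4·200/(π+4) ≈ 112.0198.
A'' = 1/8 + 1/(2π) > 0, so this gives the minimum combined area; x ≈ 112.0198 cm to the square.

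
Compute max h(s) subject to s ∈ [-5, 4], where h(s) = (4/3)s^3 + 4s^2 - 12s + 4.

316/3

The derivative is 4s^2 + 8s - 12, which vanishes at s = -3 and s = 1.
Evaluating at the critical points and endpoints: h(-5) = -8/3; h(-3) = 40; h(1) = -8/3; h(4) = 316/3.
Hence the absolute maximum is 316/3 at s = 4.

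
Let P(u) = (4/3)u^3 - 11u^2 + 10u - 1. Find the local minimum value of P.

-178/3

Critical points: P'(u) = 4u^2 - 22u + 10 vanishes at u = 1/2, 5.
Since P''(u) = 8u - 22, we get P''(1/2) = -18 < 0 ⇒ local maximum; P''(5) = 18 > 0 ⇒ local minimum.
So the local minimum value is P(5) = -178/3.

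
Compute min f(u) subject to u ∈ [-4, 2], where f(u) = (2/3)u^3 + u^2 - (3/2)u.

-62/3

Differentiating, f'(u) = 2u^2 + 2u - 3/2; which vanishes at u = -3/2 and u = 1/2.
Compare values at every candidate in [-4, 2]: f(-4) = -62/3; f(-3/2) = 9/4; f(1/2) = -5/12; f(2) = 19/3.
The minimum over the interval is -62/3, attained at u = -4.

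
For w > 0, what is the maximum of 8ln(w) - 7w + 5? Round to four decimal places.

f'(w) = 8/w − 7 = 0 gives w = 8/7.
f''(w) = -8/w², which is negative for w > 0, so this is a local maximum.
f(8/7) = 8·ln(8/7) - 8 + 5 ≈ -1.9317.

-1.9317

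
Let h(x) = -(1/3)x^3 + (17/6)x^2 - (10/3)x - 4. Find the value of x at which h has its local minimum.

2/3

Critical points: h'(x) = -x^2 + (17/3)x - 10/3 vanishes at x = 2/3, 5.
Second-derivative test with h''(x) = -2x + 17/3: h''(2/3) = 13/3 > 0 ⇒ local minimum; h''(5) = -13/3 < 0 ⇒ local maximum.
So the local minimum value is h(2/3) = -410/81.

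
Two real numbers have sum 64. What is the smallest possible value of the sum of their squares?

2048

With a + b = 64, a^2 + b^2 = a^2 + (64 − a)^2.
The derivative 2a − 2(64 − a) = 4a − 128 vanishes at a = 32; second derivative 4 > 0, a minimum.
The minimum is 2·(32)^2 = 2048.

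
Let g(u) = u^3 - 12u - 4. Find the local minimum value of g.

g'(u) = 3u^2 - 12. Setting g'(u) = 0 gives u ∈ {-2, 2}.
g''(u) = 6u. g''(-2) = -12 < 0 ⇒ local maximum; g''(2) = 12 > 0 ⇒ local minimum.
So the local minimum value is g(2) = -20.

-20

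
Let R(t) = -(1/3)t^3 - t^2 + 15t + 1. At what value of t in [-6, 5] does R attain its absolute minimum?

Differentiating, R'(t) = -t^2 - 2t + 15; which vanishes at t = -5 and t = 3.
Candidates: R(-6) = -53, R(-5) = -172/3, R(3) = 28, R(5) = 28/3.
The minimum over the interval is -172/3, attained at t = -5.

-5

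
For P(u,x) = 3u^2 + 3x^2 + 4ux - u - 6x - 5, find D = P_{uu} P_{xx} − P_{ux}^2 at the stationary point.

∂P/∂u = 6u + 4x - 1 = 0 and ∂P/∂x = 4u + 6x - 6 = 0, so (u, x) = (-9/10, 8/5).
The Hessian has P_{uu} = 6, P_{xx} = 6, P_{ux} = 4, giving D = 20 > 0 with P_{uu} > 0, so the point is a local minimum.
D = (6)·(6) − (4)^2 = 20.

20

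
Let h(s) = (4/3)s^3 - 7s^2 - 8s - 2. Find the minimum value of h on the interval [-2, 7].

-182/3

Differentiating, h'(s) = 4s^2 - 14s - 8; which vanishes at s = -1/2 and s = 4.
Candidates: h(-2) = -74/3,  h(-1/2) = 1/12,  h(4) = -182/3,  h(7) = 169/3.
So the minimum is h(4) = -182/3.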